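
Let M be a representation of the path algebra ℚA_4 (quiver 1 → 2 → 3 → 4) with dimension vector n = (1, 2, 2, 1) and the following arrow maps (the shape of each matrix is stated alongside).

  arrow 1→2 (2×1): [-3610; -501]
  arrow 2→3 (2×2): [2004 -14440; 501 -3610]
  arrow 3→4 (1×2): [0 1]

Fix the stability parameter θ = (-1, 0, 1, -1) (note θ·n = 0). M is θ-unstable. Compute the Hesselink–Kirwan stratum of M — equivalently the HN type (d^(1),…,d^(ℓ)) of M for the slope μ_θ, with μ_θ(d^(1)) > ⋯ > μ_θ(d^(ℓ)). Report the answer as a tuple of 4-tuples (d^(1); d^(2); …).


Barcode: M ≅ I[1,2], I[2,4], I[3,3]. HN layers by μ_θ (3 steps, strictly decreasing):
  μ^(1)=1; μ^(2)=0; μ^(3)=-1

((0, 0, 1, 0); (0, 2, 1, 1); (1, 0, 0, 0))


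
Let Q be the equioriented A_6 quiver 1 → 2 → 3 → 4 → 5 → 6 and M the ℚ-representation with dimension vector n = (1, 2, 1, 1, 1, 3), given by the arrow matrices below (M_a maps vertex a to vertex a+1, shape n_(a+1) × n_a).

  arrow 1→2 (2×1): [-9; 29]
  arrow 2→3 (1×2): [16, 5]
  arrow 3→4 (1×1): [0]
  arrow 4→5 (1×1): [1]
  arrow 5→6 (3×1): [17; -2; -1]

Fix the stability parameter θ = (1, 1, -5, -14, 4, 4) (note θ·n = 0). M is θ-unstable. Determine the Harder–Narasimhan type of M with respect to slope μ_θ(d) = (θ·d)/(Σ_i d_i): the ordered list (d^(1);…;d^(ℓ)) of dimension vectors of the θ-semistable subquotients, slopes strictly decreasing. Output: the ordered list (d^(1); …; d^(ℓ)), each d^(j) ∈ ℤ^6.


Via rank(M_{q-1}∘⋯∘M_p): M ≅ I[1,3], I[2,2], I[4,6], I[6,6]^2.
μ_θ-semistable layers: μ^(1)=4; μ^(2)=1; μ^(3)=-1; μ^(4)=-14

((0, 0, 0, 0, 1, 3); (0, 1, 0, 0, 0, 0); (1, 1, 1, 0, 0, 0); (0, 0, 0, 1, 0, 0))


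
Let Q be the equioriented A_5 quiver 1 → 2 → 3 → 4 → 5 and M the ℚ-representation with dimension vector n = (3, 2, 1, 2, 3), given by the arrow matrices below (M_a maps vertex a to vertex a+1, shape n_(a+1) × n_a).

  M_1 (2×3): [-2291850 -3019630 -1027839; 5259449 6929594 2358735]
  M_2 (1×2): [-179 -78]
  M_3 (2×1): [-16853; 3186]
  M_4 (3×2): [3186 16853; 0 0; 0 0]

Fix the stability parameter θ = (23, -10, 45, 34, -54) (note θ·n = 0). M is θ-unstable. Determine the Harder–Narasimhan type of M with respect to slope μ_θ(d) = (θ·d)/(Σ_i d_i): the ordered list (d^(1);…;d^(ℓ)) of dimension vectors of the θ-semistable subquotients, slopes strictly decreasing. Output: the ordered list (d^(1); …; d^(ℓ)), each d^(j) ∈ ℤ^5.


Interval decomposition of M: I[1,1], I[1,2], I[1,4], I[4,5], I[5,5]^2.
HN type (ℓ=5): μ^(1)=79/2; μ^(2)=23; μ^(3)=13/2; μ^(4)=-10; μ^(5)=-54

((0, 0, 1, 1, 0); (1, 0, 0, 0, 0); (2, 2, 0, 0, 0); (0, 0, 0, 1, 1); (0, 0, 0, 0, 2))


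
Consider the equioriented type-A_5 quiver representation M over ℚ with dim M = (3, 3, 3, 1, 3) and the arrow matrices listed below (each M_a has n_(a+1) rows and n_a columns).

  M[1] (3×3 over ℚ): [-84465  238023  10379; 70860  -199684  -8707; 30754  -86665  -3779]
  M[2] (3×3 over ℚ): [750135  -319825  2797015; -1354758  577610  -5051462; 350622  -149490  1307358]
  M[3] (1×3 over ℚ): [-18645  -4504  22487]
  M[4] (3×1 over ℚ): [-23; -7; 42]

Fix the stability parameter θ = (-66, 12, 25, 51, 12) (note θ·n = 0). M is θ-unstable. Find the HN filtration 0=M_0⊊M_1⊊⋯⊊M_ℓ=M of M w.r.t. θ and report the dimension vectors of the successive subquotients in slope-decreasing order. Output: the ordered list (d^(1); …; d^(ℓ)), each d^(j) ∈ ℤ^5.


Via rank(M_{q-1}∘⋯∘M_p): M ≅ I[1,2]^2, I[1,5], I[3,3]^2, I[5,5]^2.
μ_θ-semistable layers: μ^(1)=63/2; μ^(2)=25; μ^(3)=12; μ^(4)=-66

((0, 0, 0, 1, 1); (0, 0, 3, 0, 0); (0, 3, 0, 0, 2); (3, 0, 0, 0, 0))


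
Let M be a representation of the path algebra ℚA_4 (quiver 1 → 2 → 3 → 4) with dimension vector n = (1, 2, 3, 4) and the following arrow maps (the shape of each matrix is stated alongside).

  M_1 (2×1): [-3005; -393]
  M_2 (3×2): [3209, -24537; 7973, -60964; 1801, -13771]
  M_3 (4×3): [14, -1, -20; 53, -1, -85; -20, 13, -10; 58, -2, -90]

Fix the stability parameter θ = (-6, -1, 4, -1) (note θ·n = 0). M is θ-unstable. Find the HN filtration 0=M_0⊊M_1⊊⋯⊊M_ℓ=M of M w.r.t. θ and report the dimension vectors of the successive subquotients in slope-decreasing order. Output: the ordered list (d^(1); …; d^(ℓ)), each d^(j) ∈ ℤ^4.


Interval decomposition of M: I[1,4], I[2,3], I[3,4], I[4,4]^2.
HN type (ℓ=4): μ^(1)=4; μ^(2)=3/2; μ^(3)=-1; μ^(4)=-6

((0, 0, 1, 0); (0, 0, 2, 2); (0, 2, 0, 2); (1, 0, 0, 0))


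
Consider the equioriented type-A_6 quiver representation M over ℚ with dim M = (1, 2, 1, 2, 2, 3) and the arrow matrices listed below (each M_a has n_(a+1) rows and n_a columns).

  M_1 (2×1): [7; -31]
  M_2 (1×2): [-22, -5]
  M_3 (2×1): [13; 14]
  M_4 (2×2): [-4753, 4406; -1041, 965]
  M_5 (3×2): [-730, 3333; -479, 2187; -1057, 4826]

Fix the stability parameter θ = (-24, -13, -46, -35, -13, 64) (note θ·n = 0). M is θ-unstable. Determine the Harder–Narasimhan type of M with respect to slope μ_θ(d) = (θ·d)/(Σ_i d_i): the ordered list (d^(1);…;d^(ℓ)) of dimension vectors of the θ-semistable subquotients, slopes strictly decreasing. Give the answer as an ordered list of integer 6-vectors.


Interval decomposition of M: I[1,6], I[2,2], I[4,6], I[6,6].
HN type (ℓ=4): μ^(1)=64; μ^(2)=-13; μ^(3)=-59/2; μ^(4)=-35

((0, 0, 0, 0, 0, 3); (0, 1, 0, 0, 2, 0); (1, 1, 1, 1, 0, 0); (0, 0, 0, 1, 0, 0))


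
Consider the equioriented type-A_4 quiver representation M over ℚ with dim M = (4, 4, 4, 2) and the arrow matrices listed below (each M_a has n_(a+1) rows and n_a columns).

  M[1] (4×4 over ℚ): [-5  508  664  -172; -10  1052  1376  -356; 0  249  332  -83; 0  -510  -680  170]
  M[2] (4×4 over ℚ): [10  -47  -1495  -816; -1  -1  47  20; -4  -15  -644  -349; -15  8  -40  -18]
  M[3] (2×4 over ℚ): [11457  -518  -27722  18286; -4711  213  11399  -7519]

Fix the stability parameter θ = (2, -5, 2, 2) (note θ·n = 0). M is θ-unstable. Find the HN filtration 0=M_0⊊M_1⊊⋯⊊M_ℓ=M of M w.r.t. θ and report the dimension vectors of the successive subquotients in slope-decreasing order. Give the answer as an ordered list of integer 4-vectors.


Via rank(M_{q-1}∘⋯∘M_p): M ≅ I[1,1]^2, I[1,3], I[1,4], I[2,3], I[2,4].
μ_θ-semistable layers: μ^(1)=2; μ^(2)=-3/2; μ^(3)=-5

((2, 0, 4, 2); (2, 2, 0, 0); (0, 2, 0, 0))


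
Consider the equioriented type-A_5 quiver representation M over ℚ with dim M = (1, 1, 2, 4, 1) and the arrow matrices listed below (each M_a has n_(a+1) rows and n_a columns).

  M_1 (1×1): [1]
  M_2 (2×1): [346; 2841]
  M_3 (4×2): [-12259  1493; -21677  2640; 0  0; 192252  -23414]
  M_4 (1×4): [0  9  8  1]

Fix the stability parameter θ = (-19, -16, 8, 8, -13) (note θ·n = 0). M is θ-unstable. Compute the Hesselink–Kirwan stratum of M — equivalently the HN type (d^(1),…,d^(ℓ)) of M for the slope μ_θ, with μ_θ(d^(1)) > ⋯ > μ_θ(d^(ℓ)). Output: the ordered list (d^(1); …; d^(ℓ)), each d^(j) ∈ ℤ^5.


Interval decomposition of M: I[1,4], I[3,5], I[4,4]^2.
HN type (ℓ=4): μ^(1)=8; μ^(2)=1; μ^(3)=-16; μ^(4)=-19

((0, 0, 1, 3, 0); (0, 0, 1, 1, 1); (0, 1, 0, 0, 0); (1, 0, 0, 0, 0))


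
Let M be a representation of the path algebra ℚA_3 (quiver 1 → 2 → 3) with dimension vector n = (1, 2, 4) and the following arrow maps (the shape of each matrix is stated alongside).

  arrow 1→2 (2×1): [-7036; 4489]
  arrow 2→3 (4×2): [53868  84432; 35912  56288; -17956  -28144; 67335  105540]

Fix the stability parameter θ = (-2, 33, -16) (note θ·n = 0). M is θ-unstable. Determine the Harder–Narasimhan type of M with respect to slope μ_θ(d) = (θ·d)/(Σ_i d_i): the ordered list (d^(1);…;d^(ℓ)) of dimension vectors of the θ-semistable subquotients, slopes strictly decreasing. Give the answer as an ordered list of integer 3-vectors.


Interval decomposition of M: I[1,2], I[2,3], I[3,3]^3.
HN type (ℓ=4): μ^(1)=33; μ^(2)=17/2; μ^(3)=-2; μ^(4)=-16

((0, 1, 0); (0, 1, 1); (1, 0, 0); (0, 0, 3))


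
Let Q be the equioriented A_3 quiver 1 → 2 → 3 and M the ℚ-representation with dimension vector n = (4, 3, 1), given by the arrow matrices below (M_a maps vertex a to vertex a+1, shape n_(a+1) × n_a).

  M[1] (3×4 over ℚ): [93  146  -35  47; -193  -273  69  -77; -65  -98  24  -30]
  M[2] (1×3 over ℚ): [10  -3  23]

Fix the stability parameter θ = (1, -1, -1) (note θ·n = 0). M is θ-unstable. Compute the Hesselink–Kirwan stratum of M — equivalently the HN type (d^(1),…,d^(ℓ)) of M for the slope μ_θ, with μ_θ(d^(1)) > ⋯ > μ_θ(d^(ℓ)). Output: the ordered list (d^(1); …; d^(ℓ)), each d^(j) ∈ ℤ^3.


Via rank(M_{q-1}∘⋯∘M_p): M ≅ I[1,1], I[1,2]^2, I[1,3].
μ_θ-semistable layers: μ^(1)=1; μ^(2)=0; μ^(3)=-1/3

((1, 0, 0); (2, 2, 0); (1, 1, 1))


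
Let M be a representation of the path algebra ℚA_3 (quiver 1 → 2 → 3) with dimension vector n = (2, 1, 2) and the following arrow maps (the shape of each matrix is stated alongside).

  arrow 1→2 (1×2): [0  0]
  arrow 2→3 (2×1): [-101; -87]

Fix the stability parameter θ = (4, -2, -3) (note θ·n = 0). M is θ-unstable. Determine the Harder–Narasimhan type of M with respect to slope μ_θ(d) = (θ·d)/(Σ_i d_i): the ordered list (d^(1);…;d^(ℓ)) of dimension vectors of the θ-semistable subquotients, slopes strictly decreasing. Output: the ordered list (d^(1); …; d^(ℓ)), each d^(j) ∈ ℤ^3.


Via rank(M_{q-1}∘⋯∘M_p): M ≅ I[1,1]^2, I[2,3], I[3,3].
μ_θ-semistable layers: μ^(1)=4; μ^(2)=-5/2; μ^(3)=-3

((2, 0, 0); (0, 1, 1); (0, 0, 1))


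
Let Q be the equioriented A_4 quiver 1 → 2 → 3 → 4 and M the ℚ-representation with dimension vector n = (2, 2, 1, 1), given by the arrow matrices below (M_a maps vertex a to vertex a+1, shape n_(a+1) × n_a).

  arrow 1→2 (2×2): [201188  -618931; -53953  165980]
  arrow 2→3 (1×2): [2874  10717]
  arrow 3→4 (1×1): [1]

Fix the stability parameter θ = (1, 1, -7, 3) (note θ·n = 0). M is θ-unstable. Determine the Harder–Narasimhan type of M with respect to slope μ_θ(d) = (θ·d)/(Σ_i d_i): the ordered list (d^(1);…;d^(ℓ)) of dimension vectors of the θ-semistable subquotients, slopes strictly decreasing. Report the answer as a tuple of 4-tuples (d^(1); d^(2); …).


Via rank(M_{q-1}∘⋯∘M_p): M ≅ I[1,2], I[1,4].
μ_θ-semistable layers: μ^(1)=3; μ^(2)=1; μ^(3)=-5/3

((0, 0, 0, 1); (1, 1, 0, 0); (1, 1, 1, 0))


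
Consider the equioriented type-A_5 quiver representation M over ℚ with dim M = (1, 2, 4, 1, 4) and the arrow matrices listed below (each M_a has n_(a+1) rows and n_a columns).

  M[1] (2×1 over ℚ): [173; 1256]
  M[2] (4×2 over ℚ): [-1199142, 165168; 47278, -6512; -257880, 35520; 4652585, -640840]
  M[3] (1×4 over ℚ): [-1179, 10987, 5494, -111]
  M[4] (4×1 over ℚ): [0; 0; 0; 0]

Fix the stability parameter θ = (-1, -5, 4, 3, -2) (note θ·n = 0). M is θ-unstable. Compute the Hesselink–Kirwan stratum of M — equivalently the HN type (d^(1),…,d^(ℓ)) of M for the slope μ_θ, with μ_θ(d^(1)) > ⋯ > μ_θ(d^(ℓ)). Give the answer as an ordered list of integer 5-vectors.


Via rank(M_{q-1}∘⋯∘M_p): M ≅ I[1,4], I[2,2], I[3,3]^3, I[5,5]^4.
μ_θ-semistable layers: μ^(1)=4; μ^(2)=7/2; μ^(3)=-2; μ^(4)=-3; μ^(5)=-5

((0, 0, 3, 0, 0); (0, 0, 1, 1, 0); (0, 0, 0, 0, 4); (1, 1, 0, 0, 0); (0, 1, 0, 0, 0))


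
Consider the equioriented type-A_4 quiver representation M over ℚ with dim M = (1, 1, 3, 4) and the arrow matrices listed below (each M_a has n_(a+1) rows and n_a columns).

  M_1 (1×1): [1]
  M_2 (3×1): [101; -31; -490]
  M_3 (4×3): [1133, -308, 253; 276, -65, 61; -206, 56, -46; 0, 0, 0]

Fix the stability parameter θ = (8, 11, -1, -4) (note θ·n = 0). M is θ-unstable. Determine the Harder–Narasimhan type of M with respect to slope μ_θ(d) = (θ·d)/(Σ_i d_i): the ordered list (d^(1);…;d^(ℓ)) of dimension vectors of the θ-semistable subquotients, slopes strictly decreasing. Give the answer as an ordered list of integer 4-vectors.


Via rank(M_{q-1}∘⋯∘M_p): M ≅ I[1,4], I[3,3], I[3,4], I[4,4]^2.
μ_θ-semistable layers: μ^(1)=7/2; μ^(2)=-1; μ^(3)=-5/2; μ^(4)=-4

((1, 1, 1, 1); (0, 0, 1, 0); (0, 0, 1, 1); (0, 0, 0, 2))


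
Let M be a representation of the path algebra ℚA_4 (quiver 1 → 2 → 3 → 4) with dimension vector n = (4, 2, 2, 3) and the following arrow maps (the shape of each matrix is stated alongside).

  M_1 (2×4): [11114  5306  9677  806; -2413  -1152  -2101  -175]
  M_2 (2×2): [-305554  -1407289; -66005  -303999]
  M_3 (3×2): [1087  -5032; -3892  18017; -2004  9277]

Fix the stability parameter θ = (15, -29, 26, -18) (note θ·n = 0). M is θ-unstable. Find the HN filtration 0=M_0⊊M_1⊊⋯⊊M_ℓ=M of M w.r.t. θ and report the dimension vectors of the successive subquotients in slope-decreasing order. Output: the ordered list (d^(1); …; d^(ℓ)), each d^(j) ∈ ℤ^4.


Via rank(M_{q-1}∘⋯∘M_p): M ≅ I[1,1]^2, I[1,4]^2, I[4,4].
μ_θ-semistable layers: μ^(1)=15; μ^(2)=4; μ^(3)=-7; μ^(4)=-18

((2, 0, 0, 0); (0, 0, 2, 2); (2, 2, 0, 0); (0, 0, 0, 1))


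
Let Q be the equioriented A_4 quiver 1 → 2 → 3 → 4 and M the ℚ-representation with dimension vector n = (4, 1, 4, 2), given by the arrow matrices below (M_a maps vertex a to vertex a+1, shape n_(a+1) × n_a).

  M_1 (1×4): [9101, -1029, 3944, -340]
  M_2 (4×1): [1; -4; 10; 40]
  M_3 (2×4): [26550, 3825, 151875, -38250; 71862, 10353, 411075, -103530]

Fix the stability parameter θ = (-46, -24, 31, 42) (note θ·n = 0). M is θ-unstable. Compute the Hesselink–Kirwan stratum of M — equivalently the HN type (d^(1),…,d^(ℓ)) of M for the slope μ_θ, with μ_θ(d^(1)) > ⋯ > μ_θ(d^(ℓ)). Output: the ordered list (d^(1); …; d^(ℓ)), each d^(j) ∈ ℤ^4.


Via rank(M_{q-1}∘⋯∘M_p): M ≅ I[1,1]^3, I[1,3], I[3,3]^2, I[3,4], I[4,4].
μ_θ-semistable layers: μ^(1)=42; μ^(2)=31; μ^(3)=-24; μ^(4)=-46

((0, 0, 0, 2); (0, 0, 4, 0); (0, 1, 0, 0); (4, 0, 0, 0))


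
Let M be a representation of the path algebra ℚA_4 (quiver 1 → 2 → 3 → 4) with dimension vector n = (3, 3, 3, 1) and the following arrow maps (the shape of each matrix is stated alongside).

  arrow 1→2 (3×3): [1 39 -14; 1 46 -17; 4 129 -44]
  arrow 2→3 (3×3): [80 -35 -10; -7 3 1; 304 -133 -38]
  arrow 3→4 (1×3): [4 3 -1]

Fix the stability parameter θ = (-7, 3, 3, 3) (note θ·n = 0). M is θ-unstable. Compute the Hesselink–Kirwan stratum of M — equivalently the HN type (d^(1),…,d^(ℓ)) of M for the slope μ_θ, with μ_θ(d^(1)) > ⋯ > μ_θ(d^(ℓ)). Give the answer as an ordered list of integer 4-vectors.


Barcode: M ≅ I[1,2], I[1,3], I[1,4], I[3,3]. HN layers by μ_θ (2 steps, strictly decreasing):
  μ^(1)=3; μ^(2)=-7

((0, 3, 3, 1); (3, 0, 0, 0))


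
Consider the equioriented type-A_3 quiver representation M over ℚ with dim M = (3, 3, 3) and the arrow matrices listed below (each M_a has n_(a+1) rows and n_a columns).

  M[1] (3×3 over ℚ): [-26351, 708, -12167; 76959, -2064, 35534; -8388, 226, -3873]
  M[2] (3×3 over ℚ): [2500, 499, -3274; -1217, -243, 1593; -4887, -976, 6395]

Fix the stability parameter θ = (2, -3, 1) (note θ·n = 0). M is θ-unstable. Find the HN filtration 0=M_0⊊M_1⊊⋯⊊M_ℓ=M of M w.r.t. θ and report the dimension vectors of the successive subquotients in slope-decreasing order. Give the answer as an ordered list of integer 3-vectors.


Interval decomposition of M: I[1,3]^3.
HN type (ℓ=2): μ^(1)=1; μ^(2)=-1/2

((0, 0, 3); (3, 3, 0))


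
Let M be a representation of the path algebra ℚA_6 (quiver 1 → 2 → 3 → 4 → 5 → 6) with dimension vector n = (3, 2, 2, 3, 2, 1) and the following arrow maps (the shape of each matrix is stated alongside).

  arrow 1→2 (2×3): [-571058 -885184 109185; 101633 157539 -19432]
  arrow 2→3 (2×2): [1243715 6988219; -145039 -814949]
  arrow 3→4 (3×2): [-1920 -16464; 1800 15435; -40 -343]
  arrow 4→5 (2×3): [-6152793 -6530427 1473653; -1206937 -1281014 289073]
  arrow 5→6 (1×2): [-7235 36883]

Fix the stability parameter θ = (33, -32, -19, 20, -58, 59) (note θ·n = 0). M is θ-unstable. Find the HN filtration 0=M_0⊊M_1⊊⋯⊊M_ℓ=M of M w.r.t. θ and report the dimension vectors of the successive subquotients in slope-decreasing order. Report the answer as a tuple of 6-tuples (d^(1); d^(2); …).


Barcode: M ≅ I[1,1], I[1,3], I[1,6], I[4,4], I[4,5]. HN layers by μ_θ (6 steps, strictly decreasing):
  μ^(1)=59; μ^(2)=33; μ^(3)=20; μ^(4)=-6; μ^(5)=-56/5; μ^(6)=-19

((0, 0, 0, 0, 0, 1); (1, 0, 0, 0, 0, 0); (0, 0, 0, 1, 0, 0); (1, 1, 1, 0, 0, 0); (1, 1, 1, 1, 1, 0); (0, 0, 0, 1, 1, 0))


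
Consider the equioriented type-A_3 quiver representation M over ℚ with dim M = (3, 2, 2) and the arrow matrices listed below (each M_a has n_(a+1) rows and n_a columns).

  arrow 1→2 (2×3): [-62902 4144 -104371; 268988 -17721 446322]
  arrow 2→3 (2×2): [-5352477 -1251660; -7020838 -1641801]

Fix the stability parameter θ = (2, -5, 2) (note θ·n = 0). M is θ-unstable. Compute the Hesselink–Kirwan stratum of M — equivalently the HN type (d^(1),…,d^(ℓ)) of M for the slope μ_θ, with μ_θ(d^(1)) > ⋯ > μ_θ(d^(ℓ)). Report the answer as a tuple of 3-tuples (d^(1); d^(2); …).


Via rank(M_{q-1}∘⋯∘M_p): M ≅ I[1,1], I[1,3]^2.
μ_θ-semistable layers: μ^(1)=2; μ^(2)=-3/2

((1, 0, 2); (2, 2, 0))


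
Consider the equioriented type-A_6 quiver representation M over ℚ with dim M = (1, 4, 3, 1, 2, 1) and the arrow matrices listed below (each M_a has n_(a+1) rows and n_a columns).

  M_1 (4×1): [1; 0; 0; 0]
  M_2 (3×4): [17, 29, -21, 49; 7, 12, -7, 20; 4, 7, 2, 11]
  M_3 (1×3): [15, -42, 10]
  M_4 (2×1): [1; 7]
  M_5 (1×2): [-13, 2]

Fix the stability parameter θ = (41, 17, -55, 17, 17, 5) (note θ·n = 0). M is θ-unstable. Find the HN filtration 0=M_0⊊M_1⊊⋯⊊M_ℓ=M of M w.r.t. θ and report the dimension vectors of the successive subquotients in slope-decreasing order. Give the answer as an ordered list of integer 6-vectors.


Via rank(M_{q-1}∘⋯∘M_p): M ≅ I[1,6], I[2,2], I[2,3]^2, I[5,5].
μ_θ-semistable layers: μ^(1)=17; μ^(2)=13; μ^(3)=1; μ^(4)=-19

((0, 1, 0, 0, 1, 0); (0, 0, 0, 1, 1, 1); (1, 1, 1, 0, 0, 0); (0, 2, 2, 0, 0, 0))


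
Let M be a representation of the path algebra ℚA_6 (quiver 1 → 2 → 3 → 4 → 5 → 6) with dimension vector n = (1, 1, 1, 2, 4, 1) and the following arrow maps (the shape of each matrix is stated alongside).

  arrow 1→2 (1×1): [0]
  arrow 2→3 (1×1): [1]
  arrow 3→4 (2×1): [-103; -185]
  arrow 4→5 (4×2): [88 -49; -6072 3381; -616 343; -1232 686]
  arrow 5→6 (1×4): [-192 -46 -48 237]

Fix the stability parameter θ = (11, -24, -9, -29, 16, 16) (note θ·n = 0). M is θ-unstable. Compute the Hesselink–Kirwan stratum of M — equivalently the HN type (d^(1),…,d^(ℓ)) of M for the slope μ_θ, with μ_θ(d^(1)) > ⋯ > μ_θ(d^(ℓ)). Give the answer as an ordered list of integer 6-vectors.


Barcode: M ≅ I[1,1], I[2,5], I[4,4], I[5,5]^2, I[5,6]. HN layers by μ_θ (5 steps, strictly decreasing):
  μ^(1)=16; μ^(2)=11; μ^(3)=-19; μ^(4)=-24; μ^(5)=-29

((0, 0, 0, 0, 4, 1); (1, 0, 0, 0, 0, 0); (0, 0, 1, 1, 0, 0); (0, 1, 0, 0, 0, 0); (0, 0, 0, 1, 0, 0))


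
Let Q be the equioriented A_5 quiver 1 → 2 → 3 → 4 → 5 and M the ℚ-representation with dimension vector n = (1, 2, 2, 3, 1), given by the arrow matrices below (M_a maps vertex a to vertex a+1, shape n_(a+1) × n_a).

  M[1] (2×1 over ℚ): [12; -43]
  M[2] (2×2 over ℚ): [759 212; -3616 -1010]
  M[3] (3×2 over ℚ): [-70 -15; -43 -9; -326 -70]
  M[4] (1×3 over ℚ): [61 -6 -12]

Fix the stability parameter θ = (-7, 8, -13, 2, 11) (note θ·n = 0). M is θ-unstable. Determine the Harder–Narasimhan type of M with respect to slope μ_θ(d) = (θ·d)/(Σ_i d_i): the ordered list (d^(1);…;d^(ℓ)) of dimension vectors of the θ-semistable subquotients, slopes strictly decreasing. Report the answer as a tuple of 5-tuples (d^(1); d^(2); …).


Via rank(M_{q-1}∘⋯∘M_p): M ≅ I[1,5], I[2,4], I[4,4].
μ_θ-semistable layers: μ^(1)=11; μ^(2)=2; μ^(3)=-5/2; μ^(4)=-7

((0, 0, 0, 0, 1); (0, 0, 0, 3, 0); (0, 2, 2, 0, 0); (1, 0, 0, 0, 0))


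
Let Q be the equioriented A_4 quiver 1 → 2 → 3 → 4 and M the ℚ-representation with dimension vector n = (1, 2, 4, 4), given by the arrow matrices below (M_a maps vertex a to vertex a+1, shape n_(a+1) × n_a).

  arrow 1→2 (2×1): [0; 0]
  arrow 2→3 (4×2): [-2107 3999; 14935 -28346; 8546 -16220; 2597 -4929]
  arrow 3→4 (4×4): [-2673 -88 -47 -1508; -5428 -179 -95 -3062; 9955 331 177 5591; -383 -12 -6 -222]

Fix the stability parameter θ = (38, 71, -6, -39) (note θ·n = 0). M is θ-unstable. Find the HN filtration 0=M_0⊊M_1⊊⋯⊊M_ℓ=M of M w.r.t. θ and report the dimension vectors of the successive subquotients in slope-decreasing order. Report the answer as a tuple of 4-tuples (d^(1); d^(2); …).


Via rank(M_{q-1}∘⋯∘M_p): M ≅ I[1,1], I[2,4]^2, I[3,4]^2.
μ_θ-semistable layers: μ^(1)=38; μ^(2)=26/3; μ^(3)=-45/2

((1, 0, 0, 0); (0, 2, 2, 2); (0, 0, 2, 2))


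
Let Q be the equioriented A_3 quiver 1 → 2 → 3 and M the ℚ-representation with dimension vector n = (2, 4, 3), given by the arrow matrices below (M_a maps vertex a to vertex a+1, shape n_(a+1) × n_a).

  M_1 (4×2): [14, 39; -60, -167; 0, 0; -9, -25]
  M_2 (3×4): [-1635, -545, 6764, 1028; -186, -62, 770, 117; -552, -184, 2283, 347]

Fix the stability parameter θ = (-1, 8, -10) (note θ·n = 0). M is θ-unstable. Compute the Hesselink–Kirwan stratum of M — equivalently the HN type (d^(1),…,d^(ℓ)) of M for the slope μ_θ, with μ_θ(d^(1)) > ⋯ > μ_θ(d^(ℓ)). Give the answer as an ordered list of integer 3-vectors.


Barcode: M ≅ I[1,2], I[1,3], I[2,3]^2. HN layers by μ_θ (2 steps, strictly decreasing):
  μ^(1)=8; μ^(2)=-1

((0, 1, 0); (2, 3, 3))


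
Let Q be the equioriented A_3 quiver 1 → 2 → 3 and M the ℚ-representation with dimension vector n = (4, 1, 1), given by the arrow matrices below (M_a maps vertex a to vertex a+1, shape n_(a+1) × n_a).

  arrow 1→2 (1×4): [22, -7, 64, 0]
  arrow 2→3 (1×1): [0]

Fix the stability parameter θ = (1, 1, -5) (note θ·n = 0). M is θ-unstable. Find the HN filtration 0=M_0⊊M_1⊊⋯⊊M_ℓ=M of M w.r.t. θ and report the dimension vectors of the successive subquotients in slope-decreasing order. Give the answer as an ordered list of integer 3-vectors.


Via rank(M_{q-1}∘⋯∘M_p): M ≅ I[1,1]^3, I[1,2], I[3,3].
μ_θ-semistable layers: μ^(1)=1; μ^(2)=-5

((4, 1, 0); (0, 0, 1))


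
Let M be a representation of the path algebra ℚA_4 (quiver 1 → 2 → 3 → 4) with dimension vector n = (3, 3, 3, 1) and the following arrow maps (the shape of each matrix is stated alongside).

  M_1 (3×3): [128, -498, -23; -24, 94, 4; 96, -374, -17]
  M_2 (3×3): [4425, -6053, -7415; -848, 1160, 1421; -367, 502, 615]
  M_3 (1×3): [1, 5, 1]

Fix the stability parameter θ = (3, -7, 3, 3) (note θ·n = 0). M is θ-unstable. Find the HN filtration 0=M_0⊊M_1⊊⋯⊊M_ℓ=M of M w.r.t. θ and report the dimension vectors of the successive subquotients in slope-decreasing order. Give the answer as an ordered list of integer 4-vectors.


Barcode: M ≅ I[1,1], I[1,3], I[1,4], I[2,3]. HN layers by μ_θ (3 steps, strictly decreasing):
  μ^(1)=3; μ^(2)=-2; μ^(3)=-7

((1, 0, 3, 1); (2, 2, 0, 0); (0, 1, 0, 0))


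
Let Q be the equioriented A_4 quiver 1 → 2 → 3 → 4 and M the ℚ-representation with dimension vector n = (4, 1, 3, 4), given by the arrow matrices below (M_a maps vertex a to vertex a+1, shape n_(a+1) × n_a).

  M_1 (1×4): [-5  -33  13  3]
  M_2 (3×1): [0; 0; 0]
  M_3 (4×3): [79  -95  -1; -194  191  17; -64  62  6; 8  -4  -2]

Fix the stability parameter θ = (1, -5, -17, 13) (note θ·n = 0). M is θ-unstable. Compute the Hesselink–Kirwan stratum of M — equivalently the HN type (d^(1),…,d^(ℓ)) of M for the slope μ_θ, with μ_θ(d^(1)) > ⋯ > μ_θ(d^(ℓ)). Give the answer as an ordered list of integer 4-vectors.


Barcode: M ≅ I[1,1]^3, I[1,2], I[3,4]^3, I[4,4]. HN layers by μ_θ (4 steps, strictly decreasing):
  μ^(1)=13; μ^(2)=1; μ^(3)=-2; μ^(4)=-17

((0, 0, 0, 4); (3, 0, 0, 0); (1, 1, 0, 0); (0, 0, 3, 0))


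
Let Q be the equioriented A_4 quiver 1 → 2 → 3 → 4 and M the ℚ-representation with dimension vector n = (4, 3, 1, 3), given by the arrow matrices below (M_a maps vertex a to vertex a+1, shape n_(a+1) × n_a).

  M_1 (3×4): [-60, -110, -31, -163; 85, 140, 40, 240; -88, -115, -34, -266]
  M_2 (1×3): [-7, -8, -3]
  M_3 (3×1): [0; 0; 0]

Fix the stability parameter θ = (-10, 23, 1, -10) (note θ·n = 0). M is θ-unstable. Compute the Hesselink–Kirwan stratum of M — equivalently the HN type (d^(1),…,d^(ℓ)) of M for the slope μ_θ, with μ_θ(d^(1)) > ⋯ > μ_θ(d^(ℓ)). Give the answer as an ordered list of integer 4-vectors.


Interval decomposition of M: I[1,1], I[1,2]^2, I[1,3], I[4,4]^3.
HN type (ℓ=3): μ^(1)=23; μ^(2)=12; μ^(3)=-10

((0, 2, 0, 0); (0, 1, 1, 0); (4, 0, 0, 3))


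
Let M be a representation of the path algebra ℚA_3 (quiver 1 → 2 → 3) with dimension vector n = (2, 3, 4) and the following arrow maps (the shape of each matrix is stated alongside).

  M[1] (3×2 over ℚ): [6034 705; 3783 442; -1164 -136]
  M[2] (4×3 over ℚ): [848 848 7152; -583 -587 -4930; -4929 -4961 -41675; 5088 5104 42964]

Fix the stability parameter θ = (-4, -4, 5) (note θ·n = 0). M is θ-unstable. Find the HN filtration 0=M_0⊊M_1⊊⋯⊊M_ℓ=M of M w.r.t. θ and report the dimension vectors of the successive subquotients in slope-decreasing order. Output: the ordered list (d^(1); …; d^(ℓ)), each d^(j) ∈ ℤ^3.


Barcode: M ≅ I[1,2], I[1,3], I[2,3], I[3,3]^2. HN layers by μ_θ (2 steps, strictly decreasing):
  μ^(1)=5; μ^(2)=-4

((0, 0, 4); (2, 3, 0))


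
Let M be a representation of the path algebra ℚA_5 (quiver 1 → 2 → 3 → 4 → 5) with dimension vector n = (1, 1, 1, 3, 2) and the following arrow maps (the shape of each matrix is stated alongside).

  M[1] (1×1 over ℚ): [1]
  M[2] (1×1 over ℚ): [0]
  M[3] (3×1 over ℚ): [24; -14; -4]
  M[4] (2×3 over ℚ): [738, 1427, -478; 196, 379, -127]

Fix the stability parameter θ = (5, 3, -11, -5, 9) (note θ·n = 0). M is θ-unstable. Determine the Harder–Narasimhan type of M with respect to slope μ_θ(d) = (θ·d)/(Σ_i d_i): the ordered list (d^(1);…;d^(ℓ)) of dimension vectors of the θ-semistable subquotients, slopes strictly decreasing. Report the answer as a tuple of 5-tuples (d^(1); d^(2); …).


Barcode: M ≅ I[1,2], I[3,5], I[4,4], I[4,5]. HN layers by μ_θ (4 steps, strictly decreasing):
  μ^(1)=9; μ^(2)=4; μ^(3)=-5; μ^(4)=-11

((0, 0, 0, 0, 2); (1, 1, 0, 0, 0); (0, 0, 0, 3, 0); (0, 0, 1, 0, 0))


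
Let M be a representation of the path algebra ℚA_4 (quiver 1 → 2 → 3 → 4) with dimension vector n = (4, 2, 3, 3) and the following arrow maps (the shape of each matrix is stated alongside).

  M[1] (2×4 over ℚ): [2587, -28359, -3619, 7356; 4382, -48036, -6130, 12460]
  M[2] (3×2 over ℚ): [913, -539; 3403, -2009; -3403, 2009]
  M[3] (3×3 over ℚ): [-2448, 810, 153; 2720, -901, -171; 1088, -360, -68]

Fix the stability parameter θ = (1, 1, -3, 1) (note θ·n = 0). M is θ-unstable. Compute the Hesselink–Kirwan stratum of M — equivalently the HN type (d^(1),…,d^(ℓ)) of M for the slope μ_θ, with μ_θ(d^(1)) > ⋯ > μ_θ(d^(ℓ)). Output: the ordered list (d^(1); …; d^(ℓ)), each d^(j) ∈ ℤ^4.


Interval decomposition of M: I[1,1]^2, I[1,2], I[1,4], I[3,3], I[3,4], I[4,4].
HN type (ℓ=3): μ^(1)=1; μ^(2)=-1/3; μ^(3)=-3

((3, 1, 0, 3); (1, 1, 1, 0); (0, 0, 2, 0))


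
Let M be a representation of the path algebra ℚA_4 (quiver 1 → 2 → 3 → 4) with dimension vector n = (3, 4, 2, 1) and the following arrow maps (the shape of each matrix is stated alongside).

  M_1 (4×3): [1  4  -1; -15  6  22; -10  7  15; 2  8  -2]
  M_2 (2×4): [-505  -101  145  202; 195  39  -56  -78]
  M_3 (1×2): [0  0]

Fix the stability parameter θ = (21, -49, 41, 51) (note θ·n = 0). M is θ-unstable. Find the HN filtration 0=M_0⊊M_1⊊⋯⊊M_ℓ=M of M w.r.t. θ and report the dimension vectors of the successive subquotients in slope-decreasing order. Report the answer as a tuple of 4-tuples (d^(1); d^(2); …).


Barcode: M ≅ I[1,2], I[1,3]^2, I[2,2], I[4,4]. HN layers by μ_θ (4 steps, strictly decreasing):
  μ^(1)=51; μ^(2)=41; μ^(3)=-14; μ^(4)=-49

((0, 0, 0, 1); (0, 0, 2, 0); (3, 3, 0, 0); (0, 1, 0, 0))


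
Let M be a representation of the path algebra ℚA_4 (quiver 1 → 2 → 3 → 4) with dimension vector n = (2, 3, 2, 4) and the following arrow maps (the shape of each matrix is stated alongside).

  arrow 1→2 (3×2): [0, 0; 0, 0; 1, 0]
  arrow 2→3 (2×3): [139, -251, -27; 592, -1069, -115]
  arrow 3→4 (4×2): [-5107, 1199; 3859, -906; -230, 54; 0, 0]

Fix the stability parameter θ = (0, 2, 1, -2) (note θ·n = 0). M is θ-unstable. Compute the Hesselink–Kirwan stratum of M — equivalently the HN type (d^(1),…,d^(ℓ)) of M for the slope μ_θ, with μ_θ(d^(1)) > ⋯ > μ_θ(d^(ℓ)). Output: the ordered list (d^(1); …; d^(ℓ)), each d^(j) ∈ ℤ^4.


Via rank(M_{q-1}∘⋯∘M_p): M ≅ I[1,1], I[1,4], I[2,2], I[2,4], I[4,4]^2.
μ_θ-semistable layers: μ^(1)=2; μ^(2)=1/3; μ^(3)=0; μ^(4)=-2

((0, 1, 0, 0); (0, 2, 2, 2); (2, 0, 0, 0); (0, 0, 0, 2))


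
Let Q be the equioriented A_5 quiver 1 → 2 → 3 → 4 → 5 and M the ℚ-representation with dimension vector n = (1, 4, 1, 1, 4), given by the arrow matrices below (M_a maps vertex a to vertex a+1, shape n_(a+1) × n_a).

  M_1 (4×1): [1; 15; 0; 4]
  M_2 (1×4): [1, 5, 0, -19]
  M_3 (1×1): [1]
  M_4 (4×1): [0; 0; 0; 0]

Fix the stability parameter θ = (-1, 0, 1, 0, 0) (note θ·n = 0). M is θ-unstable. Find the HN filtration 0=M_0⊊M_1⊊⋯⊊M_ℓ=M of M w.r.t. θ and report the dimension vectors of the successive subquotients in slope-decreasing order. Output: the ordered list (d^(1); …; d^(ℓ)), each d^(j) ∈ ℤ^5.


Interval decomposition of M: I[1,2], I[2,2]^2, I[2,4], I[5,5]^4.
HN type (ℓ=3): μ^(1)=1/2; μ^(2)=0; μ^(3)=-1

((0, 0, 1, 1, 0); (0, 4, 0, 0, 4); (1, 0, 0, 0, 0))


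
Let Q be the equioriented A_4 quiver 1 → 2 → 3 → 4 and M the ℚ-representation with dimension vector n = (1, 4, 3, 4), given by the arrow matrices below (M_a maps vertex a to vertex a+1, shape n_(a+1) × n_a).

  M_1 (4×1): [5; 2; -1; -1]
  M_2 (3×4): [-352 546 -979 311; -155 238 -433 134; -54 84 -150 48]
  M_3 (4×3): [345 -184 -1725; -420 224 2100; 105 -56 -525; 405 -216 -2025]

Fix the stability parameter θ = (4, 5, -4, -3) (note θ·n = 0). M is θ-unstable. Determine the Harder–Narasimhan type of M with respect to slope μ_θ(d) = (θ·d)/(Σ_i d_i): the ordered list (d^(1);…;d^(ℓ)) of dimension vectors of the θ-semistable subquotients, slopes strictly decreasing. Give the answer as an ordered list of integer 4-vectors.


Barcode: M ≅ I[1,2], I[2,2], I[2,3], I[2,4], I[3,3], I[4,4]^3. HN layers by μ_θ (6 steps, strictly decreasing):
  μ^(1)=5; μ^(2)=4; μ^(3)=1/2; μ^(4)=-2/3; μ^(5)=-3; μ^(6)=-4

((0, 2, 0, 0); (1, 0, 0, 0); (0, 1, 1, 0); (0, 1, 1, 1); (0, 0, 0, 3); (0, 0, 1, 0))


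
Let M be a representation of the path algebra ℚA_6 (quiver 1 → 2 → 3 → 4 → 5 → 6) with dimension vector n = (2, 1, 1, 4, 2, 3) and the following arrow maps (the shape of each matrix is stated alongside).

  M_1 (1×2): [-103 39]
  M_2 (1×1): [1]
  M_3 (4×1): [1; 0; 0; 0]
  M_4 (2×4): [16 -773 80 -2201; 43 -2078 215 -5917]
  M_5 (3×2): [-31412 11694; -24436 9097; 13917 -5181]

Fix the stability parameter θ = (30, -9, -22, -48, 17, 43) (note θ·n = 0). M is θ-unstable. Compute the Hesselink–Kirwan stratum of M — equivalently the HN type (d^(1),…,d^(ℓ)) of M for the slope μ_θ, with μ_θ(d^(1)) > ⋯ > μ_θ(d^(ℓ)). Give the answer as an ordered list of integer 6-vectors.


Barcode: M ≅ I[1,1], I[1,6], I[4,4]^2, I[4,6], I[6,6]. HN layers by μ_θ (5 steps, strictly decreasing):
  μ^(1)=43; μ^(2)=30; μ^(3)=17; μ^(4)=-49/4; μ^(5)=-48

((0, 0, 0, 0, 0, 3); (1, 0, 0, 0, 0, 0); (0, 0, 0, 0, 2, 0); (1, 1, 1, 1, 0, 0); (0, 0, 0, 3, 0, 0))


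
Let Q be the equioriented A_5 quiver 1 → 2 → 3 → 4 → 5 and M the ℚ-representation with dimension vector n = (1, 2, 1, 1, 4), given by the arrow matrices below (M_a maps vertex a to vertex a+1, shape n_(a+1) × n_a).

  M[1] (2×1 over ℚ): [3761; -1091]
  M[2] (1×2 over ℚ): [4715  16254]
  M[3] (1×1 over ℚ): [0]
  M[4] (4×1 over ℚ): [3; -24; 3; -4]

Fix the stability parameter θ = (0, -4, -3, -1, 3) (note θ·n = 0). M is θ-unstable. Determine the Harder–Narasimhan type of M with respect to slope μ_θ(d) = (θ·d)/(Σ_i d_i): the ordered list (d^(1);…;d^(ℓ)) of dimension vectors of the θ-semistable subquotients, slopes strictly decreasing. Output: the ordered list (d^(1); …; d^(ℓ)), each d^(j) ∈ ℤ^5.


Barcode: M ≅ I[1,3], I[2,2], I[4,5], I[5,5]^3. HN layers by μ_θ (4 steps, strictly decreasing):
  μ^(1)=3; μ^(2)=-1; μ^(3)=-7/3; μ^(4)=-4

((0, 0, 0, 0, 4); (0, 0, 0, 1, 0); (1, 1, 1, 0, 0); (0, 1, 0, 0, 0))


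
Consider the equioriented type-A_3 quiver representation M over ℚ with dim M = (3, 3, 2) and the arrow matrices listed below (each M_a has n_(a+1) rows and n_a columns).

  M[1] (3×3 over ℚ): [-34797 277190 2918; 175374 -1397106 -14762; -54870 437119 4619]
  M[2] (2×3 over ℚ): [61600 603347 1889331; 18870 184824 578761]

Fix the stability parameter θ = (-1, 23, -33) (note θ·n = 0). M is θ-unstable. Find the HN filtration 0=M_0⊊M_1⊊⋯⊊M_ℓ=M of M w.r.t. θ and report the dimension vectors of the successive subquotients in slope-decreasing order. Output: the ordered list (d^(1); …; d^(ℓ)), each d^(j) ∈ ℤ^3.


Interval decomposition of M: I[1,1], I[1,3]^2, I[2,2].
HN type (ℓ=3): μ^(1)=23; μ^(2)=-1; μ^(3)=-11/3

((0, 1, 0); (1, 0, 0); (2, 2, 2))


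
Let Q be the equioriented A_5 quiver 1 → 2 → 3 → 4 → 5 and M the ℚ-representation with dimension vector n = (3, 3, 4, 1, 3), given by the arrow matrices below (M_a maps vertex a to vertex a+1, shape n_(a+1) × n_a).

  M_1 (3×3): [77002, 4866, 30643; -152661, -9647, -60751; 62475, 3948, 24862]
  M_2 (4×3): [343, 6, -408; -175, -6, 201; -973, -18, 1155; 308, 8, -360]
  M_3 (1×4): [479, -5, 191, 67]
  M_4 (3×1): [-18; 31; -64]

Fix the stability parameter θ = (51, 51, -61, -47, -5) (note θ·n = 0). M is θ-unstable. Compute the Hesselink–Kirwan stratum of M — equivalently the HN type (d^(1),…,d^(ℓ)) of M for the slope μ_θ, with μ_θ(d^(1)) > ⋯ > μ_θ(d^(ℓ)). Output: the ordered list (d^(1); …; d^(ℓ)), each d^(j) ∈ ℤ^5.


Interval decomposition of M: I[1,2], I[1,3], I[1,5], I[3,3]^2, I[5,5]^2.
HN type (ℓ=5): μ^(1)=51; μ^(2)=41/3; μ^(3)=-11/5; μ^(4)=-5; μ^(5)=-61

((1, 1, 0, 0, 0); (1, 1, 1, 0, 0); (1, 1, 1, 1, 1); (0, 0, 0, 0, 2); (0, 0, 2, 0, 0))


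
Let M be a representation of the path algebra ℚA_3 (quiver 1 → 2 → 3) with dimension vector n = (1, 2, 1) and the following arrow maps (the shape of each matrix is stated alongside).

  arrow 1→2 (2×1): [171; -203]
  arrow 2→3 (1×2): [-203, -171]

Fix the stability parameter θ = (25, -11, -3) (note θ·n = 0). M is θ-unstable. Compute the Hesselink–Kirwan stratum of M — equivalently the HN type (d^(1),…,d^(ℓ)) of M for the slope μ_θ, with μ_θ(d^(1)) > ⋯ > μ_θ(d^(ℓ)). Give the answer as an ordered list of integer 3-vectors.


Interval decomposition of M: I[1,2], I[2,3].
HN type (ℓ=3): μ^(1)=7; μ^(2)=-3; μ^(3)=-11

((1, 1, 0); (0, 0, 1); (0, 1, 0))


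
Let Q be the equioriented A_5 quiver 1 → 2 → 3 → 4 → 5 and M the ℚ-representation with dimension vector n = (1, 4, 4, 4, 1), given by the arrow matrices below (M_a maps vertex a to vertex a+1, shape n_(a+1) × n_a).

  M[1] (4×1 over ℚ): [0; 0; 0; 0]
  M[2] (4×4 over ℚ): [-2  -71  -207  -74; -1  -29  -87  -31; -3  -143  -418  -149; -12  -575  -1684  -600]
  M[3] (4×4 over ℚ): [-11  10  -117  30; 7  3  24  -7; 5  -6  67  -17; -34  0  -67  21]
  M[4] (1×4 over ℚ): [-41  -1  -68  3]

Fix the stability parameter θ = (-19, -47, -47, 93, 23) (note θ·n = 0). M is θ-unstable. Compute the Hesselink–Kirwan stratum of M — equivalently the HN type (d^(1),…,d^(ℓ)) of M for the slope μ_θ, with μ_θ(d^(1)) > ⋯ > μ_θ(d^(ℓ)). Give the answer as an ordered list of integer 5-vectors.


Barcode: M ≅ I[1,1], I[2,4]^3, I[2,5]. HN layers by μ_θ (4 steps, strictly decreasing):
  μ^(1)=93; μ^(2)=58; μ^(3)=-19; μ^(4)=-47

((0, 0, 0, 3, 0); (0, 0, 0, 1, 1); (1, 0, 0, 0, 0); (0, 4, 4, 0, 0))


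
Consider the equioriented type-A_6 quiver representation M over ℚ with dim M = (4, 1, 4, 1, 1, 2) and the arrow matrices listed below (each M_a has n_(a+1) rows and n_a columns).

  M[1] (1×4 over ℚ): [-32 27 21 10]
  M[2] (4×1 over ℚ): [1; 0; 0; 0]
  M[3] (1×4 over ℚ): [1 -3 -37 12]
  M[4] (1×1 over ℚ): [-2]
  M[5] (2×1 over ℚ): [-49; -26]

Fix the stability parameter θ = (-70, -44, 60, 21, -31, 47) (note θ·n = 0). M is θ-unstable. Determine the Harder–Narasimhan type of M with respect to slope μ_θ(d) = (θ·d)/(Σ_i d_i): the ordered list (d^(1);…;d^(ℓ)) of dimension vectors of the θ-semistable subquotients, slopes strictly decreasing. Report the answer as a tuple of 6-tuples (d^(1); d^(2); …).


Via rank(M_{q-1}∘⋯∘M_p): M ≅ I[1,1]^3, I[1,6], I[3,3]^3, I[6,6].
μ_θ-semistable layers: μ^(1)=60; μ^(2)=47; μ^(3)=50/3; μ^(4)=-44; μ^(5)=-70

((0, 0, 3, 0, 0, 0); (0, 0, 0, 0, 0, 2); (0, 0, 1, 1, 1, 0); (0, 1, 0, 0, 0, 0); (4, 0, 0, 0, 0, 0))


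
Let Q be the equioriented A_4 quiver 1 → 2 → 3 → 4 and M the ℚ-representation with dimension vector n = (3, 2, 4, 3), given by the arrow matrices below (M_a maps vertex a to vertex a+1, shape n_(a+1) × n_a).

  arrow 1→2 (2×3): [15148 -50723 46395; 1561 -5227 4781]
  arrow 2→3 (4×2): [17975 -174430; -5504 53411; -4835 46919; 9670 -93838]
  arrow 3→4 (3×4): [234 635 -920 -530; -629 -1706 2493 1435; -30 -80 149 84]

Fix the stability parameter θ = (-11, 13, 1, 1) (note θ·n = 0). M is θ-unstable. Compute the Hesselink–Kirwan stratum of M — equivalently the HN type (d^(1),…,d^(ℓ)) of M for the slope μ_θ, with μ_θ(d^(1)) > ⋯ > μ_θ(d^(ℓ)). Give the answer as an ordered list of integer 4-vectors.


Interval decomposition of M: I[1,1], I[1,4]^2, I[3,3], I[3,4].
HN type (ℓ=3): μ^(1)=5; μ^(2)=1; μ^(3)=-11

((0, 2, 2, 2); (0, 0, 2, 1); (3, 0, 0, 0))


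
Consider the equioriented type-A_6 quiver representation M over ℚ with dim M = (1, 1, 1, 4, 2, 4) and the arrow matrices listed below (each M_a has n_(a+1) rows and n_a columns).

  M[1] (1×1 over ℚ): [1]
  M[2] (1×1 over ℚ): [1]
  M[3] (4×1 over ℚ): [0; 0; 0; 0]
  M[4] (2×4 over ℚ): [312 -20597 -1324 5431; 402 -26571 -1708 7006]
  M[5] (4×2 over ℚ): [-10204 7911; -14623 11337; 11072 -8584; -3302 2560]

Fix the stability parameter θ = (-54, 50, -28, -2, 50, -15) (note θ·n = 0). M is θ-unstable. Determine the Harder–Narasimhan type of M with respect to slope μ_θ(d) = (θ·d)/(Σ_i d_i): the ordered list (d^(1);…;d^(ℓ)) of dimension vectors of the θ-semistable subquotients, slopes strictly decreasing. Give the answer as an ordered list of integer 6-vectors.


Interval decomposition of M: I[1,3], I[4,4]^2, I[4,6]^2, I[6,6]^2.
HN type (ℓ=5): μ^(1)=35/2; μ^(2)=11; μ^(3)=-2; μ^(4)=-15; μ^(5)=-54

((0, 0, 0, 0, 2, 2); (0, 1, 1, 0, 0, 0); (0, 0, 0, 4, 0, 0); (0, 0, 0, 0, 0, 2); (1, 0, 0, 0, 0, 0))


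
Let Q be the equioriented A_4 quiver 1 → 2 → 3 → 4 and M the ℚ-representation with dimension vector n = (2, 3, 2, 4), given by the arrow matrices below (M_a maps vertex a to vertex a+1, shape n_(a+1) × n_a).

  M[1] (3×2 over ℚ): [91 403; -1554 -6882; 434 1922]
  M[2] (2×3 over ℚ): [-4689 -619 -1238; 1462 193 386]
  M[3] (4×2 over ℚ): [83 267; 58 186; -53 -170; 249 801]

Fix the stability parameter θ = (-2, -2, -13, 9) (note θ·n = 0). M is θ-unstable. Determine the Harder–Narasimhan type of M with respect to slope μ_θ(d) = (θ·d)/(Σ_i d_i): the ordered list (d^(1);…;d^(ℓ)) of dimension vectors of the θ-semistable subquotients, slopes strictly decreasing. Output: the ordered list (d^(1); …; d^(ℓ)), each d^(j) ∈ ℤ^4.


Via rank(M_{q-1}∘⋯∘M_p): M ≅ I[1,1], I[1,4], I[2,2], I[2,4], I[4,4]^2.
μ_θ-semistable layers: μ^(1)=9; μ^(2)=-2; μ^(3)=-17/3; μ^(4)=-15/2

((0, 0, 0, 4); (1, 1, 0, 0); (1, 1, 1, 0); (0, 1, 1, 0))
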